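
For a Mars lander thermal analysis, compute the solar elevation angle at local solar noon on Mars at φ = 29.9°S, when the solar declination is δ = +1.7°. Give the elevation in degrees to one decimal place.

58.4°

At local noon the hour angle is zero, so the zenith angle equals |φ − δ| = |-29.9° − (+1.700°)| = 31.600°.
Elevation = 90° − 31.600° = 58.4°.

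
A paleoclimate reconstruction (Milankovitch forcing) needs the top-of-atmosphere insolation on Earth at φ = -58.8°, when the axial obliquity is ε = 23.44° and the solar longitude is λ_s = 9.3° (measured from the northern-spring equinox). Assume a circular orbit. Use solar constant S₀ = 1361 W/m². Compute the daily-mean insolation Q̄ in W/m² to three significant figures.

Solar declination: sin δ = sin ε · sin λ_s = sin 23.44° × sin 9.3° = 0.06428, so δ = +3.686°.
cos H₀ = −tan(-58.8°) tan(+3.686°) = 0.1064, H₀ = 1.4642 rad.
Bracket: H₀ sin φ sin δ + cos φ cos δ sin H₀ = 1.4642×-0.85536×0.06428 + 0.51803×0.99793×0.99433 = -0.080505 + 0.514027 = 0.433522.
Q̄ = (S₀/π) × [bracket] = (1361/π) × 0.433522 = 187.8 W/m².

Q̄ ≈ 188 W/m²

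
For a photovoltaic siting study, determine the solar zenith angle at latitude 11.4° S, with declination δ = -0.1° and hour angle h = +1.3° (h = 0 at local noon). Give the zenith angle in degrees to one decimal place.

cos θ_z = sin ϕ sin δ + cos ϕ cos δ cos h = 0.000345 + 0.980017 = 0.980362.
θ_z = arccos(0.980362) = 11.4°.

θ_z = 11.4°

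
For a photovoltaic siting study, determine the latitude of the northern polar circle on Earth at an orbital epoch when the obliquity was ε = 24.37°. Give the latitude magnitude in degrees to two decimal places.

65.63°

The polar circle is the lowest latitude that experiences at least one full rotation of continuous daylight at the northern-summer solstice; it lies at |φ| = 90° − ε = 90° − 24.37° = 65.63°.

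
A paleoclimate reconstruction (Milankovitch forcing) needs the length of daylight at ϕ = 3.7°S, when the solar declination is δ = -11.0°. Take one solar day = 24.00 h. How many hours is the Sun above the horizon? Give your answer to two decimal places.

12.10 h

cos h₀ = −tan ϕ · tan δ = −tan(-3.7°) × tan(-11.000°) = -0.0126, so h₀ = 1.5834 rad = 90.72°.
Daylight = 2h₀/(2π) × 24.00 h = (1.5834/π) × 24.00 = 12.10 h.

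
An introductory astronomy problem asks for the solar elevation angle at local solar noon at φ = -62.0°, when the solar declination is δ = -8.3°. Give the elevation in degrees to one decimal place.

At local noon the hour angle is zero, so the zenith angle equals |φ − δ| = |-62.0° − (-8.300°)| = 53.700°.
Elevation = 90° − 53.700° = 36.3°.

36.3°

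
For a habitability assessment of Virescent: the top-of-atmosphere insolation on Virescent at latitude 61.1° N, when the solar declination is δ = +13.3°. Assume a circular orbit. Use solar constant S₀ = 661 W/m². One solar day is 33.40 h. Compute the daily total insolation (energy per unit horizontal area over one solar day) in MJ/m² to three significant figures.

cos H₀ = −tan(+61.1°) tan(+13.300°) = -0.4282, H₀ = 2.0133 rad.
Bracket: H₀ sin φ sin δ + cos φ cos δ sin H₀ = 2.0133×0.87546×0.23005 + 0.48328×0.97318×0.90367 = 0.405478 + 0.425013 = 0.830491.
Q̄ = (S₀/π) × [bracket] = (661/π) × 0.830491 = 174.74 W/m².
Daily total = Q̄ × 33.40 h × 3600 s/h = 174.74 × 33.40 × 3600 / 10⁶ = 21.01 MJ/m².

21.0 MJ/m²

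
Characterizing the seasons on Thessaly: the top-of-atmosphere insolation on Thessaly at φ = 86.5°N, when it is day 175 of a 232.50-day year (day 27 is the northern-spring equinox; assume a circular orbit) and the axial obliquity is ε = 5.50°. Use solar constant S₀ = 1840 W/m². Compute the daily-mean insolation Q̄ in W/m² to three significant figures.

Solar longitude: λ_s = 360° × (175 − 27)/232.50 = 229.161°.
sin δ = sin 5.50° × sin 229.161° = -0.07251, so δ = -4.158°.
cos H₀ = −tan(+86.5°) tan(-4.158°) = 1.1887 ≥ 1 ⇒ polar night, H₀ = 0 and Q̄ = 0.

Q̄ ≈ 0.00 W/m²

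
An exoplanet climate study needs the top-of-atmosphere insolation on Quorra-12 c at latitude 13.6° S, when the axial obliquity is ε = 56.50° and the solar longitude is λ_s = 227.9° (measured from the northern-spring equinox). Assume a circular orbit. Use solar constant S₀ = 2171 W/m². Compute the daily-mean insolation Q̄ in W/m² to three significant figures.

Q̄ ≈ 695 W/m²

Solar declination: sin δ = sin ε · sin λ_s = sin 56.50° × sin 227.9° = -0.61872, so δ = -38.223°.
cos H₀ = −tan(-13.6°) tan(-38.223°) = -0.1905, H₀ = 1.7625 rad.
Bracket: H₀ sin φ sin δ + cos φ cos δ sin H₀ = 1.7625×-0.23514×-0.61872 + 0.97196×0.78561×0.98168 = 0.256419 + 0.749593 = 1.006012.
Q̄ = (S₀/π) × [bracket] = (2171/π) × 1.006012 = 695.2 W/m².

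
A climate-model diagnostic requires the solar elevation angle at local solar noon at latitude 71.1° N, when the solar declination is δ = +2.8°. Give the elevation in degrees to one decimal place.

21.7°

At local noon the hour angle is zero, so the zenith angle equals |φ − δ| = |+71.1° − (+2.800°)| = 68.300°.
Elevation = 90° − 68.300° = 21.7°.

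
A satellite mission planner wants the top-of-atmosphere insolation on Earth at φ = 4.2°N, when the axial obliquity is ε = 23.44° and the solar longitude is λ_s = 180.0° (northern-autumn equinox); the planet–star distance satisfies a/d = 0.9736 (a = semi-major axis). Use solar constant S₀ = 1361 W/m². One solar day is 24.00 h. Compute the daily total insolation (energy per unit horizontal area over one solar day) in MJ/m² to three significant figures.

35.4 MJ/m²

Solar declination: sin δ = sin ε · sin λ_s = sin 23.44° × sin 180.0° = 0.00000, so δ = +0.000°.
cos H₀ = −tan(+4.2°) tan(+0.000°) = -0.0000, H₀ = 1.5708 rad.
Bracket: H₀ sin φ sin δ + cos φ cos δ sin H₀ = 1.5708×0.07324×0.00000 + 0.99731×1.00000×1.00000 = 0.000000 + 0.997310 = 0.997310.
Inverse-square distance factor (a/d)² = 0.9736² = 0.947897.
Q̄ = (S₀/π) × 0.947897 × [bracket] = (1361/π) × 0.947897 × 0.997310 = 409.54 W/m².
Daily total = Q̄ × 24.00 h × 3600 s/h = 409.54 × 24.00 × 3600 / 10⁶ = 35.38 MJ/m².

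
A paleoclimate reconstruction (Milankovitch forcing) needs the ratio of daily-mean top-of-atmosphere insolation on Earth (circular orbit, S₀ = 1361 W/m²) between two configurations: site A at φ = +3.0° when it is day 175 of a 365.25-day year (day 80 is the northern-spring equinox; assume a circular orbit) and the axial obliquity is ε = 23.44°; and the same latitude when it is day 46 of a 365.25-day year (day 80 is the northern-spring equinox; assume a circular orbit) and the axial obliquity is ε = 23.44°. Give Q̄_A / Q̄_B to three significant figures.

— Configuration A (φ=+3.0°):
Solar longitude: λ_s = 360° × (175 − 80)/365.25 = 93.634°.
sin δ = sin 23.44° × sin 93.634° = 0.39699, so δ = +23.390°.
cos H₀ = −tan(+3.0°) tan(+23.390°) = -0.0227, H₀ = 1.5935 rad.
Bracket: H₀ sin φ sin δ + cos φ cos δ sin H₀ = 1.5935×0.05234×0.39699 + 0.99863×0.91782×0.99974 = 0.033110 + 0.916324 = 0.949434.
Q̄ = (S₀/π) × [bracket] = (1361/π) × 0.949434 = 411.31 W/m².
— Configuration B (φ=+3.0°):
Solar longitude: λ_s = 360° × (46 − 80)/365.25 = -33.511°, i.e. -33.511° + 360° = 326.489°.
sin δ = sin 23.44° × sin 326.489° = -0.21962, so δ = -12.687°.
cos H₀ = −tan(+3.0°) tan(-12.687°) = 0.0118, H₀ = 1.5590 rad.
Bracket: H₀ sin φ sin δ + cos φ cos δ sin H₀ = 1.5590×0.05234×-0.21962 + 0.99863×0.97559×0.99993 = -0.017921 + 0.974185 = 0.956264.
Q̄ = (S₀/π) × [bracket] = (1361/π) × 0.956264 = 414.27 W/m².
Ratio Q̄_A / Q̄_B = 411.31 / 414.27 = 0.9929.

Q̄_A / Q̄_B ≈ 0.993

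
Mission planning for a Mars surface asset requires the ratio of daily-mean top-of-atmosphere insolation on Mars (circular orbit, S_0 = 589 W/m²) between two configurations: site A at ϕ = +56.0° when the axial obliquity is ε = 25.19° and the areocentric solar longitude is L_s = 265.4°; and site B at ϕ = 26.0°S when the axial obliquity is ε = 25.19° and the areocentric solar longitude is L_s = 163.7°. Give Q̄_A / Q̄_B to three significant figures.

— Configuration A (ϕ=+56.0°):
sin δ = sin 25.19° × sin 265.4° = -0.42425, so δ = -25.103°.
cos h₀ = −tan(+56.0°) tan(-25.103°) = 0.6946, h₀ = 0.8030 rad.
Bracket: h₀ sin ϕ sin δ + cos ϕ cos δ sin h₀ = 0.8030×0.82904×-0.42425 + 0.55919×0.90554×0.71941 = -0.282431 + 0.364287 = 0.081856.
Q̄ = (S_0/π) × [bracket] = (589/π) × 0.081856 = 15.347 W/m².
— Configuration B (ϕ=-26.0°):
sin δ = sin 25.19° × sin 163.7° = 0.11946, so δ = +6.861°.
cos h₀ = −tan(-26.0°) tan(+6.861°) = 0.0587, h₀ = 1.5121 rad.
Bracket: h₀ sin ϕ sin δ + cos ϕ cos δ sin h₀ = 1.5121×-0.43837×0.11946 + 0.89879×0.99284×0.99828 = -0.079185 + 0.890820 = 0.811635.
Q̄ = (S_0/π) × [bracket] = (589/π) × 0.811635 = 152.17 W/m².
Ratio Q̄_A / Q̄_B = 15.347 / 152.17 = 0.1009.

Q̄_A / Q̄_B ≈ 0.101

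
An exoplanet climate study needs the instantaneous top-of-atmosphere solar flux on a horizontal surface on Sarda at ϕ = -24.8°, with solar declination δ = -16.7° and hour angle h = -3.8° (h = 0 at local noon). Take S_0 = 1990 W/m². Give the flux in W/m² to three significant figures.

1.97e+03 W/m²

cos θ_z = sin ϕ sin δ + cos ϕ cos δ cos h = 0.120534 + 0.867578 = 0.988112.
Flux = S_0 · cos θ_z = 1990 × 0.988112 = 1966 W/m².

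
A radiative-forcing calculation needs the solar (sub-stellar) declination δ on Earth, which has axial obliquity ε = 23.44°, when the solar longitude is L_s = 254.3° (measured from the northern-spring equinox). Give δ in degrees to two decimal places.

δ = -22.52°

sin δ = sin ε · sin L_s = sin 23.44° × sin 254.3° = -0.382948.
δ = arcsin(-0.382948) = -22.52°.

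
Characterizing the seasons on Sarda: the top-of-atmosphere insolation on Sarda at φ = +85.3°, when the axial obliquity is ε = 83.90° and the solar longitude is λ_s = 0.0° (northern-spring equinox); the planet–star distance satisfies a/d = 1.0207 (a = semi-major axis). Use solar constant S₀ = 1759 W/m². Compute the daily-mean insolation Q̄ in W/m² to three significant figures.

Solar declination: sin δ = sin ε · sin λ_s = sin 83.90° × sin 0.0° = 0.00000, so δ = +0.000°.
cos H₀ = −tan(+85.3°) tan(+0.000°) = -0.0000, H₀ = 1.5708 rad.
Bracket: H₀ sin φ sin δ + cos φ cos δ sin H₀ = 1.5708×0.99664×0.00000 + 0.08194×1.00000×1.00000 = 0.000000 + 0.081940 = 0.081940.
Inverse-square distance factor (a/d)² = 1.0207² = 1.041828.
Q̄ = (S₀/π) × 1.041828 × [bracket] = (1759/π) × 1.041828 × 0.081940 = 47.80 W/m².

Q̄ ≈ 47.8 W/m²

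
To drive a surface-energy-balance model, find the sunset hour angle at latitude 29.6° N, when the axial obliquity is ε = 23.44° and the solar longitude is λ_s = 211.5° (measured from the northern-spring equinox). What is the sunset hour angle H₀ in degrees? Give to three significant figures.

H₀ = 83.1°

Solar declination: sin δ = sin ε · sin λ_s = sin 23.44° × sin 211.5° = -0.20784, so δ = -11.996°.
cos H₀ = −tan φ · tan δ = −tan(+29.6°) × tan(-11.996°) = 0.1207, so H₀ = 1.4498 rad = 83.07°.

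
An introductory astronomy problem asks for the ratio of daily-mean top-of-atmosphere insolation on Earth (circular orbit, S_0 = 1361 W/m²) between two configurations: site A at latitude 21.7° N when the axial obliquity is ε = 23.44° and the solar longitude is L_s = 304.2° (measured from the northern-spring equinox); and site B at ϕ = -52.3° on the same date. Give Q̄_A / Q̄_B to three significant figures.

Q̄_A / Q̄_B ≈ 0.664

— Configuration A (ϕ=+21.7°):
Solar declination: sin δ = sin ε · sin L_s = sin 23.44° × sin 304.2° = -0.32900, so δ = -19.208°.
cos h₀ = −tan(+21.7°) tan(-19.208°) = 0.1386, h₀ = 1.4317 rad.
Bracket: h₀ sin ϕ sin δ + cos ϕ cos δ sin h₀ = 1.4317×0.36975×-0.32900 + 0.92913×0.94433×0.99034 = -0.174163 + 0.868930 = 0.694767.
Q̄ = (S_0/π) × [bracket] = (1361/π) × 0.694767 = 300.99 W/m².
— Configuration B (ϕ=-52.3°):
cos h₀ = −tan(-52.3°) tan(-19.208°) = -0.4508, h₀ = 2.0384 rad.
Bracket: h₀ sin ϕ sin δ + cos ϕ cos δ sin h₀ = 2.0384×-0.79122×-0.32900 + 0.61153×0.94433×0.89264 = 0.530619 + 0.515487 = 1.046106.
Q̄ = (S_0/π) × [bracket] = (1361/π) × 1.046106 = 453.19 W/m².
Ratio Q̄_A / Q̄_B = 300.99 / 453.19 = 0.6642.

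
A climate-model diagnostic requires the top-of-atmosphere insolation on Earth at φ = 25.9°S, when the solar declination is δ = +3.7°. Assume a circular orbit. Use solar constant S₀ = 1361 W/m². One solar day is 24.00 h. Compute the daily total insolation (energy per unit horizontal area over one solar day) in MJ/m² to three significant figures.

cos H₀ = −tan(-25.9°) tan(+3.700°) = 0.0314, H₀ = 1.5394 rad.
Bracket: H₀ sin φ sin δ + cos φ cos δ sin H₀ = 1.5394×-0.43680×0.06453 + 0.89956×0.99792×0.99951 = -0.043391 + 0.897249 = 0.853858.
Q̄ = (S₀/π) × [bracket] = (1361/π) × 0.853858 = 369.91 W/m².
Daily total = Q̄ × 24.00 h × 3600 s/h = 369.91 × 24.00 × 3600 / 10⁶ = 31.96 MJ/m².

32.0 MJ/m²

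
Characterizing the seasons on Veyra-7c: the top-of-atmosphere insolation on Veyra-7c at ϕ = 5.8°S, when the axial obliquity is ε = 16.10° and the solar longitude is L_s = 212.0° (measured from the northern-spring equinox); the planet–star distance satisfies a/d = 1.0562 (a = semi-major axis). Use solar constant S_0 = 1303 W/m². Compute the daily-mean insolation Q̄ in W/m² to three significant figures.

Solar declination: sin δ = sin ε · sin L_s = sin 16.10° × sin 212.0° = -0.14695, so δ = -8.450°.
cos h₀ = −tan(-5.8°) tan(-8.450°) = -0.0151, h₀ = 1.5859 rad.
Bracket: h₀ sin ϕ sin δ + cos ϕ cos δ sin h₀ = 1.5859×-0.10106×-0.14695 + 0.99488×0.98914×0.99989 = 0.023552 + 0.983967 = 1.007519.
Inverse-square distance factor (a/d)² = 1.0562² = 1.115558.
Q̄ = (S_0/π) × 1.115558 × [bracket] = (1303/π) × 1.115558 × 1.007519 = 466.2 W/m².

Q̄ ≈ 466 W/m²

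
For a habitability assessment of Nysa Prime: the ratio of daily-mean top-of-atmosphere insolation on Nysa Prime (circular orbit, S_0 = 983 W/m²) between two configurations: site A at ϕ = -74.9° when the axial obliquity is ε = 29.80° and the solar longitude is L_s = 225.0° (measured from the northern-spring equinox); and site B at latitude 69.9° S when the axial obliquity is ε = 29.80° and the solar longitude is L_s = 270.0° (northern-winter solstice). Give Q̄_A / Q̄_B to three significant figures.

— Configuration A (ϕ=-74.9°):
Solar declination: sin δ = sin ε · sin L_s = sin 29.80° × sin 225.0° = -0.35141, so δ = -20.574°.
cos h₀ = −tan(-74.9°) tan(-20.574°) = -1.3911 ≤ −1 ⇒ polar day, h₀ = π.
Bracket: h₀ sin ϕ sin δ + cos ϕ cos δ sin h₀ = 3.1416×-0.96547×-0.35141 + 0.26050×0.93622×0.00000 = 1.065869 + 0.000000 = 1.065869.
Q̄ = (S_0/π) × [bracket] = (983/π) × 1.065869 = 333.51 W/m².
— Configuration B (ϕ=-69.9°):
Solar declination: sin δ = sin ε · sin L_s = sin 29.80° × sin 270.0° = -0.49697, so δ = -29.800°.
cos h₀ = −tan(-69.9°) tan(-29.800°) = -1.5650 ≤ −1 ⇒ polar day, h₀ = π.
Bracket: h₀ sin ϕ sin δ + cos ϕ cos δ sin h₀ = 3.1416×-0.93909×-0.49697 + 0.34366×0.86777×0.00000 = 1.466183 + 0.000000 = 1.466183.
Q̄ = (S_0/π) × [bracket] = (983/π) × 1.466183 = 458.77 W/m².
Ratio Q̄_A / Q̄_B = 333.51 / 458.77 = 0.7270.

Q̄_A / Q̄_B ≈ 0.727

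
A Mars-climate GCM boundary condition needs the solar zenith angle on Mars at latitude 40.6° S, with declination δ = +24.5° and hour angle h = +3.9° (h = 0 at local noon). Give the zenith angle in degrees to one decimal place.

cos θ_z = sin ϕ sin δ + cos ϕ cos δ cos h = -0.269872 + 0.689308 = 0.419436.
θ_z = arccos(0.419436) = 65.2°.

θ_z = 65.2°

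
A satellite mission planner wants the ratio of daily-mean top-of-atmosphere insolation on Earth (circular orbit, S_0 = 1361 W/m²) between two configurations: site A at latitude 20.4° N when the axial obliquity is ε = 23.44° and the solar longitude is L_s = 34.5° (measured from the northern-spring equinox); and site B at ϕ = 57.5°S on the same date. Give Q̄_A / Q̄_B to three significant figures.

Q̄_A / Q̄_B ≈ 4.00

— Configuration A (ϕ=+20.4°):
Solar declination: sin δ = sin ε · sin L_s = sin 23.44° × sin 34.5° = 0.22531, so δ = +13.021°.
cos h₀ = −tan(+20.4°) tan(+13.021°) = -0.0860, h₀ = 1.6569 rad.
Bracket: h₀ sin ϕ sin δ + cos ϕ cos δ sin h₀ = 1.6569×0.34857×0.22531 + 0.93728×0.97429×0.99629 = 0.130127 + 0.909795 = 1.039922.
Q̄ = (S_0/π) × [bracket] = (1361/π) × 1.039922 = 450.51 W/m².
— Configuration B (ϕ=-57.5°):
cos h₀ = −tan(-57.5°) tan(+13.021°) = 0.3630, h₀ = 1.1993 rad.
Bracket: h₀ sin ϕ sin δ + cos ϕ cos δ sin h₀ = 1.1993×-0.84339×0.22531 + 0.53730×0.97429×0.93179 = -0.227896 + 0.487779 = 0.259883.
Q̄ = (S_0/π) × [bracket] = (1361/π) × 0.259883 = 112.59 W/m².
Ratio Q̄_A / Q̄_B = 450.51 / 112.59 = 4.001.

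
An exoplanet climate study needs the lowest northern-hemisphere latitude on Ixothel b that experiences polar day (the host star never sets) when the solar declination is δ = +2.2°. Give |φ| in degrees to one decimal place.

Polar day requires cos H₀ = −tan φ tan δ ≤ −1, i.e. tan φ tan δ ≥ 1.
The boundary is |tan φ| · |tan δ| = 1, so |φ| = 90° − |δ| = 90° − 2.2° = 87.8° in the northern hemisphere.

|φ| = 87.8°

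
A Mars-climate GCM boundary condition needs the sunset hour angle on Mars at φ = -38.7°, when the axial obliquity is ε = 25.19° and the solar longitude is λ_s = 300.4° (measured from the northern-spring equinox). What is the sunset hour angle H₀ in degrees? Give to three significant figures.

Solar declination: sin δ = sin ε · sin λ_s = sin 25.19° × sin 300.4° = -0.36710, so δ = -21.537°.
cos H₀ = −tan φ · tan δ = −tan(-38.7°) × tan(-21.537°) = -0.3162, so H₀ = 1.8925 rad = 108.43°.

H₀ = 108°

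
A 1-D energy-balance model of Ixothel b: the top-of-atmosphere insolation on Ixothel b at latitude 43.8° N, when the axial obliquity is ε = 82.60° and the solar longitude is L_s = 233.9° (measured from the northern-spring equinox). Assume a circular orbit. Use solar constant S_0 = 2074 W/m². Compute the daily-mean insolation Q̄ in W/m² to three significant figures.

Q̄ ≈ 0.00 W/m²

Solar declination: sin δ = sin ε · sin L_s = sin 82.60° × sin 233.9° = -0.80126, so δ = -53.251°.
cos h₀ = −tan(+43.8°) tan(-53.251°) = 1.2842 ≥ 1 ⇒ polar night, h₀ = 0 and Q̄ = 0.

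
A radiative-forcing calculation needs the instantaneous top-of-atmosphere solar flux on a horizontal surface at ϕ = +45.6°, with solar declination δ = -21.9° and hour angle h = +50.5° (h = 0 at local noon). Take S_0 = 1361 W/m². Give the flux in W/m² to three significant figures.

cos θ_z = sin ϕ sin δ + cos ϕ cos δ cos h = -0.266490 + 0.412925 = 0.146435.
Flux = S_0 · cos θ_z = 1361 × 0.146435 = 199.3 W/m².

199 W/m²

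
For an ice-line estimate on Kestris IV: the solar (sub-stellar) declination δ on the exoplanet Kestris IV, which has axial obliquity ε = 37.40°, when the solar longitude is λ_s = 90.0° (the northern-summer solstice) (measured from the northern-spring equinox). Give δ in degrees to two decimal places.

sin δ = sin ε · sin λ_s = sin 37.40° × sin 90.0° = 0.607376.
δ = arcsin(0.607376) = +37.40°.

δ = +37.40°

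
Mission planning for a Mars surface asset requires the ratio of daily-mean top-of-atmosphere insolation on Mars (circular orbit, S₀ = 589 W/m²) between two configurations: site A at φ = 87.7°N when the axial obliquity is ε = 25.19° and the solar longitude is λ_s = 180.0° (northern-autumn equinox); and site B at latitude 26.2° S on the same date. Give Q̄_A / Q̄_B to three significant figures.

Q̄_A / Q̄_B ≈ 0.0447

— Configuration A (φ=+87.7°):
Solar declination: sin δ = sin ε · sin λ_s = sin 25.19° × sin 180.0° = 0.00000, so δ = +0.000°.
cos H₀ = −tan(+87.7°) tan(+0.000°) = -0.0000, H₀ = 1.5708 rad.
Bracket: H₀ sin φ sin δ + cos φ cos δ sin H₀ = 1.5708×0.99919×0.00000 + 0.04013×1.00000×1.00000 = 0.000000 + 0.040130 = 0.040130.
Q̄ = (S₀/π) × [bracket] = (589/π) × 0.040130 = 7.5238 W/m².
— Configuration B (φ=-26.2°):
cos H₀ = −tan(-26.2°) tan(+0.000°) = 0.0000, H₀ = 1.5708 rad.
Bracket: H₀ sin φ sin δ + cos φ cos δ sin H₀ = 1.5708×-0.44151×0.00000 + 0.89726×1.00000×1.00000 = -0.000000 + 0.897260 = 0.897260.
Q̄ = (S₀/π) × [bracket] = (589/π) × 0.897260 = 168.22 W/m².
Ratio Q̄_A / Q̄_B = 7.5238 / 168.22 = 0.04473.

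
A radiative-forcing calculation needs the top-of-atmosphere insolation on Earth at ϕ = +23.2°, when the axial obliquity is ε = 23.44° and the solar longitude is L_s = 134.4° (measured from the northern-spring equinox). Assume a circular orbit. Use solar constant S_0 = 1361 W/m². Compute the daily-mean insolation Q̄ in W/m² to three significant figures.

Q̄ ≈ 461 W/m²

Solar declination: sin δ = sin ε · sin L_s = sin 23.44° × sin 134.4° = 0.28421, so δ = +16.512°.
cos h₀ = −tan(+23.2°) tan(+16.512°) = -0.1271, h₀ = 1.6982 rad.
Bracket: h₀ sin ϕ sin δ + cos ϕ cos δ sin h₀ = 1.6982×0.39394×0.28421 + 0.91914×0.95876×0.99190 = 0.190133 + 0.874097 = 1.064230.
Q̄ = (S_0/π) × [bracket] = (1361/π) × 1.064230 = 461.0 W/m².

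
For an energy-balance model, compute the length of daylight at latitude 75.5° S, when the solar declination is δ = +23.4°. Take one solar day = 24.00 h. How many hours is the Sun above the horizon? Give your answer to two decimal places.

cos h₀ = −tan ϕ · tan δ = 1.6733 ≥ 1, so the Sun never rises (polar night) and h₀ = 0.
Daylight = 2h₀/(2π) × 24.00 h = (0.0000/π) × 24.00 = 0.00 h.

0.00 h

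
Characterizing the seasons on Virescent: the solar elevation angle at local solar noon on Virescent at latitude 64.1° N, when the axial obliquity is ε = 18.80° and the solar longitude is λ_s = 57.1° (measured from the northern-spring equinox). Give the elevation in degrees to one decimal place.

Solar declination: sin δ = sin ε · sin λ_s = sin 18.80° × sin 57.1° = 0.27058, so δ = +15.699°.
At local noon the hour angle is zero, so the zenith angle equals |φ − δ| = |+64.1° − (+15.699°)| = 48.401°.
Elevation = 90° − 48.401° = 41.6°.

41.6°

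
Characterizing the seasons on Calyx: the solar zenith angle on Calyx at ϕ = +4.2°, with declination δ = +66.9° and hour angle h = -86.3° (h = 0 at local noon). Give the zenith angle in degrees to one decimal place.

θ_z = 84.7°

cos θ_z = sin ϕ sin δ + cos ϕ cos δ cos h = 0.067366 + 0.025250 = 0.092616.
θ_z = arccos(0.092616) = 84.7°.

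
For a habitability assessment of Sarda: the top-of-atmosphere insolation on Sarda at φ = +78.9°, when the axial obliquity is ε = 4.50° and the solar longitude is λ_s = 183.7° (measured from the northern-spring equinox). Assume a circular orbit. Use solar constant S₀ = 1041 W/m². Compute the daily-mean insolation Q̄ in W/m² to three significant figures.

Q̄ ≈ 61.2 W/m²

Solar declination: sin δ = sin ε · sin λ_s = sin 4.50° × sin 183.7° = -0.00506, so δ = -0.290°.
cos H₀ = −tan(+78.9°) tan(-0.290°) = 0.0258, H₀ = 1.5450 rad.
Bracket: H₀ sin φ sin δ + cos φ cos δ sin H₀ = 1.5450×0.98129×-0.00506 + 0.19252×0.99999×0.99967 = -0.007671 + 0.192455 = 0.184784.
Q̄ = (S₀/π) × [bracket] = (1041/π) × 0.184784 = 61.23 W/m².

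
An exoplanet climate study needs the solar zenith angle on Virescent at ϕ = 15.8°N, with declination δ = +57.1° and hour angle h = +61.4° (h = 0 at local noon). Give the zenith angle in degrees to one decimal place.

cos θ_z = sin ϕ sin δ + cos ϕ cos δ cos h = 0.228612 + 0.250189 = 0.478801.
θ_z = arccos(0.478801) = 61.4°.

θ_z = 61.4°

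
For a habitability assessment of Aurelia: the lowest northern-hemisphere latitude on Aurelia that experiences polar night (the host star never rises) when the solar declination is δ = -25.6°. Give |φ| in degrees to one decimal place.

Polar night requires cos H₀ = −tan φ tan δ ≥ 1, i.e. tan φ tan δ ≤ −1.
The boundary is |tan φ| · |tan δ| = 1, so |φ| = 90° − |δ| = 90° − 25.6° = 64.4° in the northern hemisphere.

|φ| = 64.4°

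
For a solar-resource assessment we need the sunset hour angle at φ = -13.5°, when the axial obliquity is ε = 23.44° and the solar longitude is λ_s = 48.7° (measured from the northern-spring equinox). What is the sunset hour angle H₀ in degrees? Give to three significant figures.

Solar declination: sin δ = sin ε · sin λ_s = sin 23.44° × sin 48.7° = 0.29884, so δ = +17.388°.
cos H₀ = −tan φ · tan δ = −tan(-13.5°) × tan(+17.388°) = 0.0752, so H₀ = 1.4955 rad = 85.69°.

H₀ = 85.7°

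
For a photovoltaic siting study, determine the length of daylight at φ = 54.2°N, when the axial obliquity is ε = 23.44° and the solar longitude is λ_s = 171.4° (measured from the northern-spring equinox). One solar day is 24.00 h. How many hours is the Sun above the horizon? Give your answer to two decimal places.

12.63 h

Solar declination: sin δ = sin ε · sin λ_s = sin 23.44° × sin 171.4° = 0.05948, so δ = +3.410°.
cos H₀ = −tan φ · tan δ = −tan(+54.2°) × tan(+3.410°) = -0.0826, so H₀ = 1.6535 rad = 94.74°.
Daylight = 2H₀/(2π) × 24.00 h = (1.6535/π) × 24.00 = 12.63 h.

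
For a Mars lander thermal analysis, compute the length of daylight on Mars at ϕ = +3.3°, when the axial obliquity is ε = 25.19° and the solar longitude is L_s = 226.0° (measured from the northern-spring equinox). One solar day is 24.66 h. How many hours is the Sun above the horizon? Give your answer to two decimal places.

Solar declination: sin δ = sin ε · sin L_s = sin 25.19° × sin 226.0° = -0.30617, so δ = -17.828°.
cos h₀ = −tan ϕ · tan δ = −tan(+3.3°) × tan(-17.828°) = 0.0185, so h₀ = 1.5523 rad = 88.94°.
Daylight = 2h₀/(2π) × 24.66 h = (1.5523/π) × 24.66 = 12.18 h.

12.18 h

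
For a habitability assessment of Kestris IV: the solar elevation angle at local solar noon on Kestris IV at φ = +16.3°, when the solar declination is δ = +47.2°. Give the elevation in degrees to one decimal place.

59.1°

At local noon the hour angle is zero, so the zenith angle equals |φ − δ| = |+16.3° − (+47.200°)| = 30.900°.
Elevation = 90° − 30.900° = 59.1°.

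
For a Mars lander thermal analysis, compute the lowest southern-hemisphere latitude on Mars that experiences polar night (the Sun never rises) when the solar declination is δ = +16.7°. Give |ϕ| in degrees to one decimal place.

|ϕ| = 73.3°

Polar night requires cos h₀ = −tan ϕ tan δ ≥ 1, i.e. tan ϕ tan δ ≤ −1.
The boundary is |tan ϕ| · |tan δ| = 1, so |ϕ| = 90° − |δ| = 90° − 16.7° = 73.3° in the southern hemisphere.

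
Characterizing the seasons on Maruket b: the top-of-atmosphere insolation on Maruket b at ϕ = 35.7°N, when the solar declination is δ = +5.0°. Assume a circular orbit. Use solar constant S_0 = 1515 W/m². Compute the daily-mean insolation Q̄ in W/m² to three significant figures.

Q̄ ≈ 429 W/m²

cos h₀ = −tan(+35.7°) tan(+5.000°) = -0.0629, h₀ = 1.6337 rad.
Bracket: h₀ sin ϕ sin δ + cos ϕ cos δ sin h₀ = 1.6337×0.58354×0.08716 + 0.81208×0.99619×0.99802 = 0.083092 + 0.807384 = 0.890476.
Q̄ = (S_0/π) × [bracket] = (1515/π) × 0.890476 = 429.4 W/m².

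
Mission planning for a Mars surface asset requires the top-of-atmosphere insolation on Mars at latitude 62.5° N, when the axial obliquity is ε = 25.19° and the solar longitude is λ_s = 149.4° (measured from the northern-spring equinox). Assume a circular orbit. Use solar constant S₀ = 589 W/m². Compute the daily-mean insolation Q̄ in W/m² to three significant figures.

Q̄ ≈ 149 W/m²

Solar declination: sin δ = sin ε · sin λ_s = sin 25.19° × sin 149.4° = 0.21666, so δ = +12.513°.
cos H₀ = −tan(+62.5°) tan(+12.513°) = -0.4263, H₀ = 2.0112 rad.
Bracket: H₀ sin φ sin δ + cos φ cos δ sin H₀ = 2.0112×0.88701×0.21666 + 0.46175×0.97625×0.90457 = 0.386512 + 0.407765 = 0.794277.
Q̄ = (S₀/π) × [bracket] = (589/π) × 0.794277 = 148.9 W/m².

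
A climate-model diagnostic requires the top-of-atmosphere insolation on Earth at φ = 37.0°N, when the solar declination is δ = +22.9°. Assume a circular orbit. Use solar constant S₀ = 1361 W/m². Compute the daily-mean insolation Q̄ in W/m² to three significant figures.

Q̄ ≈ 494 W/m²

cos H₀ = −tan(+37.0°) tan(+22.900°) = -0.3183, H₀ = 1.8947 rad.
Bracket: H₀ sin φ sin δ + cos φ cos δ sin H₀ = 1.8947×0.60182×0.38912 + 0.79864×0.92119×0.94799 = 0.443701 + 0.697435 = 1.141136.
Q̄ = (S₀/π) × [bracket] = (1361/π) × 1.141136 = 494.4 W/m².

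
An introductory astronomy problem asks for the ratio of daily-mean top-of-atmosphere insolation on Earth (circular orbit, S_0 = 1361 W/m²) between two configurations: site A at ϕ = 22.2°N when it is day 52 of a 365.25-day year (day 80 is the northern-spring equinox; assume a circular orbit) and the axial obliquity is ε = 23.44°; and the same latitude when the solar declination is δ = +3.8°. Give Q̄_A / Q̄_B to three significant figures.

Q̄_A / Q̄_B ≈ 0.834

— Configuration A (ϕ=+22.2°):
Solar longitude: L_s = 360° × (52 − 80)/365.25 = -27.598°, i.e. -27.598° + 360° = 332.402°.
sin δ = sin 23.44° × sin 332.402° = -0.18428, so δ = -10.619°.
cos h₀ = −tan(+22.2°) tan(-10.619°) = 0.0765, h₀ = 1.4942 rad.
Bracket: h₀ sin ϕ sin δ + cos ϕ cos δ sin h₀ = 1.4942×0.37784×-0.18428 + 0.92587×0.98287×0.99707 = -0.104039 + 0.907344 = 0.803305.
Q̄ = (S_0/π) × [bracket] = (1361/π) × 0.803305 = 348.01 W/m².
— Configuration B (ϕ=+22.2°):
cos h₀ = −tan(+22.2°) tan(+3.800°) = -0.0271, h₀ = 1.5979 rad.
Bracket: h₀ sin ϕ sin δ + cos ϕ cos δ sin h₀ = 1.5979×0.37784×0.06627 + 0.92587×0.99780×0.99963 = 0.040011 + 0.923491 = 0.963502.
Q̄ = (S_0/π) × [bracket] = (1361/π) × 0.963502 = 417.41 W/m².
Ratio Q̄_A / Q̄_B = 348.01 / 417.41 = 0.8337.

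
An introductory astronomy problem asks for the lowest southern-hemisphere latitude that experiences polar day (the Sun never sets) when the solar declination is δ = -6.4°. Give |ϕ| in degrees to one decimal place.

Polar day requires cos h₀ = −tan ϕ tan δ ≤ −1, i.e. tan ϕ tan δ ≥ 1.
The boundary is |tan ϕ| · |tan δ| = 1, so |ϕ| = 90° − |δ| = 90° − 6.4° = 83.6° in the southern hemisphere.

|ϕ| = 83.6°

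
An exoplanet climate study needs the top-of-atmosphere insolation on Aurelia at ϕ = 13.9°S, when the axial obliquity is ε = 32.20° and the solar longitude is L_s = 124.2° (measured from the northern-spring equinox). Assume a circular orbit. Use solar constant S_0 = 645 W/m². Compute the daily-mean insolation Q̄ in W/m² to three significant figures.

Q̄ ≈ 146 W/m²

Solar declination: sin δ = sin ε · sin L_s = sin 32.20° × sin 124.2° = 0.44073, so δ = +26.151°.
cos h₀ = −tan(-13.9°) tan(+26.151°) = 0.1215, h₀ = 1.4490 rad.
Bracket: h₀ sin ϕ sin δ + cos ϕ cos δ sin h₀ = 1.4490×-0.24023×0.44073 + 0.97072×0.89764×0.99259 = -0.153415 + 0.864900 = 0.711485.
Q̄ = (S_0/π) × [bracket] = (645/π) × 0.711485 = 146.1 W/m².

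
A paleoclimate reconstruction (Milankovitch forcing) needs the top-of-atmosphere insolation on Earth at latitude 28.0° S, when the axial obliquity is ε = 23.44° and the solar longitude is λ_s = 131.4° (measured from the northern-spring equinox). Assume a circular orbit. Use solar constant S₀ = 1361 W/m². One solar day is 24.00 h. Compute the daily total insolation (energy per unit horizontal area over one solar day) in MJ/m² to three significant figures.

23.7 MJ/m²

Solar declination: sin δ = sin ε · sin λ_s = sin 23.44° × sin 131.4° = 0.29839, so δ = +17.361°.
cos H₀ = −tan(-28.0°) tan(+17.361°) = 0.1662, H₀ = 1.4038 rad.
Bracket: H₀ sin φ sin δ + cos φ cos δ sin H₀ = 1.4038×-0.46947×0.29839 + 0.88295×0.95445×0.98609 = -0.196652 + 0.831009 = 0.634357.
Q̄ = (S₀/π) × [bracket] = (1361/π) × 0.634357 = 274.82 W/m².
Daily total = Q̄ × 24.00 h × 3600 s/h = 274.82 × 24.00 × 3600 / 10⁶ = 23.74 MJ/m².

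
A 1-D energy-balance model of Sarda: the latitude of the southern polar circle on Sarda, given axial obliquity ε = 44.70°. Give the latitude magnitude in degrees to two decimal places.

The polar circle is the lowest latitude that experiences at least one full rotation of continuous darkness at the northern-summer solstice; it lies at |φ| = 90° − ε = 90° − 44.70° = 45.30°.

45.30°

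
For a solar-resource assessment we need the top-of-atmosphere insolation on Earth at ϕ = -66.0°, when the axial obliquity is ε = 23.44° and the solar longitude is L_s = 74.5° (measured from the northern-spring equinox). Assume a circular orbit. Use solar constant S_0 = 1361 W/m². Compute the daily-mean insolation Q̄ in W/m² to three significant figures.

Q̄ ≈ 2.72 W/m²

Solar declination: sin δ = sin ε · sin L_s = sin 23.44° × sin 74.5° = 0.38332, so δ = +22.540°.
cos h₀ = −tan(-66.0°) tan(+22.540°) = 0.9322, h₀ = 0.3705 rad.
Bracket: h₀ sin ϕ sin δ + cos ϕ cos δ sin h₀ = 0.3705×-0.91355×0.38332 + 0.40674×0.92362×0.36206 = -0.129742 + 0.136016 = 0.006274.
Q̄ = (S_0/π) × [bracket] = (1361/π) × 0.006274 = 2.718 W/m².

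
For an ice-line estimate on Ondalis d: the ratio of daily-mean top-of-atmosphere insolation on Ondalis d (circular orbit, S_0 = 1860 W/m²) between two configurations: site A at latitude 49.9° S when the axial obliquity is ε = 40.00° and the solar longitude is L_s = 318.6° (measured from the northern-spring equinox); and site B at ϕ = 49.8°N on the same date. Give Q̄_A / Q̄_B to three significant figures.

Q̄_A / Q̄_B ≈ 7.11

— Configuration A (ϕ=-49.9°):
Solar declination: sin δ = sin ε · sin L_s = sin 40.00° × sin 318.6° = -0.42508, so δ = -25.156°.
cos h₀ = −tan(-49.9°) tan(-25.156°) = -0.5577, h₀ = 2.1624 rad.
Bracket: h₀ sin ϕ sin δ + cos ϕ cos δ sin h₀ = 2.1624×-0.76492×-0.42508 + 0.64412×0.90515×0.83004 = 0.703109 + 0.483934 = 1.187043.
Q̄ = (S_0/π) × [bracket] = (1860/π) × 1.187043 = 702.80 W/m².
— Configuration B (ϕ=+49.8°):
cos h₀ = −tan(+49.8°) tan(-25.156°) = 0.5557, h₀ = 0.9816 rad.
Bracket: h₀ sin ϕ sin δ + cos ϕ cos δ sin h₀ = 0.9816×0.76380×-0.42508 + 0.64546×0.90515×0.83137 = -0.318702 + 0.485718 = 0.167016.
Q̄ = (S_0/π) × [bracket] = (1860/π) × 0.167016 = 98.883 W/m².
Ratio Q̄_A / Q̄_B = 702.80 / 98.883 = 7.107.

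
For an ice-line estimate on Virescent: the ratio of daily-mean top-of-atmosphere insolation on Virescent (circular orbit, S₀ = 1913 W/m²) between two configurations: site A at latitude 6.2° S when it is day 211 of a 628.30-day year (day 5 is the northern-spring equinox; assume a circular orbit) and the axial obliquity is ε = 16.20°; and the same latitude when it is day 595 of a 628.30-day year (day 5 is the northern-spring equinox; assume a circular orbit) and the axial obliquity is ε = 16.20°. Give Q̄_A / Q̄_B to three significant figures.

— Configuration A (φ=-6.2°):
Solar longitude: λ_s = 360° × (211 − 5)/628.30 = 118.033°.
sin δ = sin 16.20° × sin 118.033° = 0.24626, so δ = +14.256°.
cos H₀ = −tan(-6.2°) tan(+14.256°) = 0.0276, H₀ = 1.5432 rad.
Bracket: H₀ sin φ sin δ + cos φ cos δ sin H₀ = 1.5432×-0.10800×0.24626 + 0.99415×0.96920×0.99962 = -0.041043 + 0.963164 = 0.922121.
Q̄ = (S₀/π) × [bracket] = (1913/π) × 0.922121 = 561.50 W/m².
— Configuration B (φ=-6.2°):
Solar longitude: λ_s = 360° × (595 − 5)/628.30 = 338.055°.
sin δ = sin 16.20° × sin 338.055° = -0.10426, so δ = -5.985°.
cos H₀ = −tan(-6.2°) tan(-5.985°) = -0.0114, H₀ = 1.5822 rad.
Bracket: H₀ sin φ sin δ + cos φ cos δ sin H₀ = 1.5822×-0.10800×-0.10426 + 0.99415×0.99455×0.99994 = 0.017816 + 0.988673 = 1.006489.
Q̄ = (S₀/π) × [bracket] = (1913/π) × 1.006489 = 612.88 W/m².
Ratio Q̄_A / Q̄_B = 561.50 / 612.88 = 0.9162.

Q̄_A / Q̄_B ≈ 0.916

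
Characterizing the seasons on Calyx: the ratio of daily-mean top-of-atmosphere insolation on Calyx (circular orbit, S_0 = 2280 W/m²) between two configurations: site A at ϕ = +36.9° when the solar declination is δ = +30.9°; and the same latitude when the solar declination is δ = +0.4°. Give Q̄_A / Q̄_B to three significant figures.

— Configuration A (ϕ=+36.9°):
cos h₀ = −tan(+36.9°) tan(+30.900°) = -0.4494, h₀ = 2.0368 rad.
Bracket: h₀ sin ϕ sin δ + cos ϕ cos δ sin h₀ = 2.0368×0.60042×0.51354 + 0.79968×0.85806×0.89335 = 0.628026 + 0.612993 = 1.241019.
Q̄ = (S_0/π) × [bracket] = (2280/π) × 1.241019 = 900.67 W/m².
— Configuration B (ϕ=+36.9°):
cos h₀ = −tan(+36.9°) tan(+0.400°) = -0.0052, h₀ = 1.5760 rad.
Bracket: h₀ sin ϕ sin δ + cos ϕ cos δ sin h₀ = 1.5760×0.60042×0.00698 + 0.79968×0.99998×0.99999 = 0.006605 + 0.799656 = 0.806261.
Q̄ = (S_0/π) × [bracket] = (2280/π) × 0.806261 = 585.14 W/m².
Ratio Q̄_A / Q̄_B = 900.67 / 585.14 = 1.539.

Q̄_A / Q̄_B ≈ 1.54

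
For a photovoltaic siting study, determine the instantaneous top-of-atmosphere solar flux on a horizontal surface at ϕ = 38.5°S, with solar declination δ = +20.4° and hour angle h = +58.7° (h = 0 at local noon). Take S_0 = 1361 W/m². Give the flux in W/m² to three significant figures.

cos θ_z = sin ϕ sin δ + cos ϕ cos δ cos h = -0.216991 + 0.381080 = 0.164089.
Flux = S_0 · cos θ_z = 1361 × 0.164089 = 223.3 W/m².

223 W/m²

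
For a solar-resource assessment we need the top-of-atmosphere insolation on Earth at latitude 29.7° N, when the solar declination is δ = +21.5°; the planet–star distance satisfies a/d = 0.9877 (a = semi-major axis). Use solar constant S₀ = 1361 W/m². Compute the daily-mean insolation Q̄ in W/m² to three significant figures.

cos H₀ = −tan(+29.7°) tan(+21.500°) = -0.2247, H₀ = 1.7974 rad.
Bracket: H₀ sin φ sin δ + cos φ cos δ sin H₀ = 1.7974×0.49546×0.36650 + 0.86863×0.93042×0.97443 = 0.326383 + 0.787525 = 1.113908.
Inverse-square distance factor (a/d)² = 0.9877² = 0.975551.
Q̄ = (S₀/π) × 0.975551 × [bracket] = (1361/π) × 0.975551 × 1.113908 = 470.8 W/m².

Q̄ ≈ 471 W/m²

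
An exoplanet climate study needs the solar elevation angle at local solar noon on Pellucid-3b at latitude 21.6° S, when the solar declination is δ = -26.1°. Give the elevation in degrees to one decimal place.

85.5°

At local noon the hour angle is zero, so the zenith angle equals |ϕ − δ| = |-21.6° − (-26.100°)| = 4.500°.
Elevation = 90° − 4.500° = 85.5°.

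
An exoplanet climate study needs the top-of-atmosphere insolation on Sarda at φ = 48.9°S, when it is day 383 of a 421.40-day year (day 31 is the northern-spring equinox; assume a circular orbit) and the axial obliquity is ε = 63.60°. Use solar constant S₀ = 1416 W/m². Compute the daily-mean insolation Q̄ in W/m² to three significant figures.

Q̄ ≈ 822 W/m²

Solar longitude: λ_s = 360° × (383 − 31)/421.40 = 300.712°.
sin δ = sin 63.60° × sin 300.712° = -0.77008, so δ = -50.361°.
cos H₀ = −tan(-48.9°) tan(-50.361°) = -1.3838 ≤ −1 ⇒ polar day, H₀ = π.
Bracket: H₀ sin φ sin δ + cos φ cos δ sin H₀ = 3.1416×-0.75356×-0.77008 + 0.65738×0.63794×0.00000 = 1.823075 + 0.000000 = 1.823075.
Q̄ = (S₀/π) × [bracket] = (1416/π) × 1.823075 = 821.7 W/m².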